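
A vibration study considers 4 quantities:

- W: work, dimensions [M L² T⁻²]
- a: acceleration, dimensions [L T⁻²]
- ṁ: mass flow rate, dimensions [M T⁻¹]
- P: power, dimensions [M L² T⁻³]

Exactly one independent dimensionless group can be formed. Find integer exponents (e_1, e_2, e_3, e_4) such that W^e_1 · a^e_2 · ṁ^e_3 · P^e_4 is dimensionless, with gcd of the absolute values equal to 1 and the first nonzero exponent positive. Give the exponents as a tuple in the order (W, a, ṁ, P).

(2, 2, 1, -3)

M: e_1·(1) + e_2·(0) + e_3·(1) + e_4·(1) = 0
L: e_1·(2) + e_2·(1) + e_3·(0) + e_4·(2) = 0
T: e_1·(-2) + e_2·(-2) + e_3·(-1) + e_4·(-3) = 0
Solving this homogeneous linear system for the smallest-integer solution (first nonzero entry positive) gives (2, 2, 1, -3).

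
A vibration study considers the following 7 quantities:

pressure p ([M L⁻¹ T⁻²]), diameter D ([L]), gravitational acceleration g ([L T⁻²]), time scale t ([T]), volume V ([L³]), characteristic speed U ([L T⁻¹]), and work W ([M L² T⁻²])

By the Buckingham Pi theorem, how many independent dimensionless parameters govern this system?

There are 7 variables and 3 base dimensions (M, L, T).
The dimension matrix has rank 3.
Independent dimensionless groups: 7 − 3 = 4.

4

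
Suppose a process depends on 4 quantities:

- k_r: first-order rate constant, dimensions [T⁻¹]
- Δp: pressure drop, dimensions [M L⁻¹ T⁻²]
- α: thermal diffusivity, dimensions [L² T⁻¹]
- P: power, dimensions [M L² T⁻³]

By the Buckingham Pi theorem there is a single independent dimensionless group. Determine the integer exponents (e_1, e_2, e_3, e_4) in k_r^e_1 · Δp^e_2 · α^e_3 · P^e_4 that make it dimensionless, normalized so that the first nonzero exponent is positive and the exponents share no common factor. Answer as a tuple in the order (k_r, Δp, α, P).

M: e_1·(0) + e_2·(1) + e_3·(0) + e_4·(1) = 0
L: e_1·(0) + e_2·(-1) + e_3·(2) + e_4·(2) = 0
T: e_1·(-1) + e_2·(-2) + e_3·(-1) + e_4·(-3) = 0
Solving this homogeneous linear system for the smallest-integer solution (first nonzero entry positive) gives (1, -2, -3, 2).

(1, -2, -3, 2)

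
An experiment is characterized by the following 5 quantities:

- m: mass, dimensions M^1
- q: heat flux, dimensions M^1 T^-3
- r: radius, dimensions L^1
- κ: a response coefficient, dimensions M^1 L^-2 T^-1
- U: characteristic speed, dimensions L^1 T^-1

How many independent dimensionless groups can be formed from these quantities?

2

There are 5 variables and 3 base dimensions (M, L, T).
The dimension matrix has rank 3.
Independent dimensionless groups: 5 − 3 = 2.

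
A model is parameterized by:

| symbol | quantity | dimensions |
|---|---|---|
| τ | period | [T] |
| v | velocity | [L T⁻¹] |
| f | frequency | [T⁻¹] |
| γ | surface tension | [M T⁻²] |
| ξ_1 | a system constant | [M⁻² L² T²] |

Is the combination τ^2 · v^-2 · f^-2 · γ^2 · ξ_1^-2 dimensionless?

Sum the exponent of each base dimension across the product:
  M: 2·[τ]_M − 2·[v]_M − 2·[f]_M + 2·[γ]_M − 2·[ξ_1]_M = 2·(0) − 2·(0) − 2·(0) + 2·(1) − 2·(-2) = 6
  L: 2·[τ]_L − 2·[v]_L − 2·[f]_L + 2·[γ]_L − 2·[ξ_1]_L = 2·(0) − 2·(1) − 2·(0) + 2·(0) − 2·(2) = -6
  T: 2·[τ]_T − 2·[v]_T − 2·[f]_T + 2·[γ]_T − 2·[ξ_1]_T = 2·(1) − 2·(-1) − 2·(-1) + 2·(-2) − 2·(2) = -2
Net dimensions [M⁶ L⁻⁶ T⁻²] ≠ [1] — not dimensionless.

no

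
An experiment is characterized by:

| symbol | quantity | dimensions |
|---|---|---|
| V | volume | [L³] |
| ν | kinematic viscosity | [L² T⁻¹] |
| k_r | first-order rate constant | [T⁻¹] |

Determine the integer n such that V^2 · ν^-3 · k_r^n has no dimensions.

Balance the T exponent: (-1)·n from k_r, plus 2·(0) − 3·(-1) = 3 from the rest, must sum to zero.
−n + 3 = 0, so n = 3.

3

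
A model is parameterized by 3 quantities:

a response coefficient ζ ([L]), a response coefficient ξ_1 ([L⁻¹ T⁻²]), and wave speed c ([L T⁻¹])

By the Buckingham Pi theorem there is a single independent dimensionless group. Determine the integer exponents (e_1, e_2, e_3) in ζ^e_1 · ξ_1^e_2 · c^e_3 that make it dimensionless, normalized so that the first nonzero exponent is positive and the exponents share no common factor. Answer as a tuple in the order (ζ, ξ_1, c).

(3, 1, -2)

L: e_1·(1) + e_2·(-1) + e_3·(1) = 0
T: e_1·(0) + e_2·(-2) + e_3·(-1) = 0
Solving this homogeneous linear system for the smallest-integer solution (first nonzero entry positive) gives (3, 1, -2).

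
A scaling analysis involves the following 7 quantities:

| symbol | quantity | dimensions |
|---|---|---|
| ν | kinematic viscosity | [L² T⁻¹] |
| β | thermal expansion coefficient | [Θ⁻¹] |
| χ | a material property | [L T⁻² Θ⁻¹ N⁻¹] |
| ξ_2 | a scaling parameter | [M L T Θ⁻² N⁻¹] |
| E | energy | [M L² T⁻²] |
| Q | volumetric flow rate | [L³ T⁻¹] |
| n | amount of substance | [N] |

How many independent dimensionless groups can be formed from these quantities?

There are 7 variables and 5 base dimensions (M, L, T, Θ, N).
The dimension matrix has rank 5.
Independent dimensionless groups: 7 − 5 = 2.

2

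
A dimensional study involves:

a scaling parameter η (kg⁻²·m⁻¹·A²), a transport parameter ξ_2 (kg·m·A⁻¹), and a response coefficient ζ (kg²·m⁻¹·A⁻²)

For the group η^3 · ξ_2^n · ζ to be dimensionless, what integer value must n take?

4

Balance the M exponent: (1)·n from ξ_2, plus 3·(-2) + (2) = -4 from the rest, must sum to zero.
n − 4 = 0, so n = 4.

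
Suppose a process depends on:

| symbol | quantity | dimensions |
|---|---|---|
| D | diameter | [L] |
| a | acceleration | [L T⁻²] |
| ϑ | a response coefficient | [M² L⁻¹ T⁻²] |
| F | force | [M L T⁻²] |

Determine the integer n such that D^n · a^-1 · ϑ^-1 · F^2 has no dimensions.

Balance the L exponent: (1)·n from D, plus −(1) − (-1) + 2·(1) = 2 from the rest, must sum to zero.
n + 2 = 0, so n = -2.

-2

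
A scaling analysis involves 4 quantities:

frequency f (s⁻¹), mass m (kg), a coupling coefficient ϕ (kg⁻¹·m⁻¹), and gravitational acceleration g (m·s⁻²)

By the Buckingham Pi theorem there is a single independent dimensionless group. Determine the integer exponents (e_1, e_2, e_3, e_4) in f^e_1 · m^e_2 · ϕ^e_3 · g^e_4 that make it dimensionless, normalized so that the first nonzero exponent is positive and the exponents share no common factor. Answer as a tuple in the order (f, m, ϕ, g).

M: e_1·(0) + e_2·(1) + e_3·(-1) + e_4·(0) = 0
L: e_1·(0) + e_2·(0) + e_3·(-1) + e_4·(1) = 0
T: e_1·(-1) + e_2·(0) + e_3·(0) + e_4·(-2) = 0
Solving this homogeneous linear system for the smallest-integer solution (first nonzero entry positive) gives (2, -1, -1, -1).

(2, -1, -1, -1)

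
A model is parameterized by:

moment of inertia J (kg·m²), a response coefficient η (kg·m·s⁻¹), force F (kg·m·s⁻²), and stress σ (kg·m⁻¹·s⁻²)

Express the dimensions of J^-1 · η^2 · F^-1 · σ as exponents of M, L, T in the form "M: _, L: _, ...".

Collect each base-dimension exponent across the product:
  M: −(1) + 2·(1) − (1) + (1) = 1
  L: −(2) + 2·(1) − (1) + (-1) = -2
  T: −(0) + 2·(-1) − (-2) + (-2) = -2
So the dimensions are [M L⁻² T⁻²].

M: 1, L: -2, T: -2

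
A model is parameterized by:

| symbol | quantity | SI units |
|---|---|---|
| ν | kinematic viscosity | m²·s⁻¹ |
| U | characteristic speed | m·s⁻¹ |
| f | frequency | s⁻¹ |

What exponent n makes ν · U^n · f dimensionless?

Balance the L exponent: (1)·n from U, plus (2) + (0) = 2 from the rest, must sum to zero.
n + 2 = 0, so n = -2.

-2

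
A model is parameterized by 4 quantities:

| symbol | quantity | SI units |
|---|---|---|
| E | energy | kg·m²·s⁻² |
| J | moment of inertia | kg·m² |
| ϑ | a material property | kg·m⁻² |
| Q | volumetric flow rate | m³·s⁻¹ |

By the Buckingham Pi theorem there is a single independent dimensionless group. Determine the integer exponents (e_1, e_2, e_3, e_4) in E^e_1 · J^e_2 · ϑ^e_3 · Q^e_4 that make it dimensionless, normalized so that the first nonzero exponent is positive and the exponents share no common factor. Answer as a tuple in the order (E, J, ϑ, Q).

M: e_1·(1) + e_2·(1) + e_3·(1) + e_4·(0) = 0
L: e_1·(2) + e_2·(2) + e_3·(-2) + e_4·(3) = 0
T: e_1·(-2) + e_2·(0) + e_3·(0) + e_4·(-1) = 0
Solving this homogeneous linear system for the smallest-integer solution (first nonzero entry positive) gives (2, 1, -3, -4).

(2, 1, -3, -4)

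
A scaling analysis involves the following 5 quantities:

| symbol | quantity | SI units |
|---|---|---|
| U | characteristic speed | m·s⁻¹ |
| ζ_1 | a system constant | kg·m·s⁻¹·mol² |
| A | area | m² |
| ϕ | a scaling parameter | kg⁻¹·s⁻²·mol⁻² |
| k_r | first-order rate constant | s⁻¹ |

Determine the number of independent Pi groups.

There are 5 variables and 4 base dimensions (M, L, T, N).
The dimension matrix has rank 3 (less than 4: the dimension vectors are linearly dependent).
Independent dimensionless groups: 5 − 3 = 2.

2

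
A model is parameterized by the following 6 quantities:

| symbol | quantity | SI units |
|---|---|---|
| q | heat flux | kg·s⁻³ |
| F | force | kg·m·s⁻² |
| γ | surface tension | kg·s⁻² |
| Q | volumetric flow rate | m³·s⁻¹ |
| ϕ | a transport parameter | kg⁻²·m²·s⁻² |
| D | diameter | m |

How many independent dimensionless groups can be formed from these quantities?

3

There are 6 variables and 3 base dimensions (M, L, T).
The dimension matrix has rank 3.
Independent dimensionless groups: 6 − 3 = 3.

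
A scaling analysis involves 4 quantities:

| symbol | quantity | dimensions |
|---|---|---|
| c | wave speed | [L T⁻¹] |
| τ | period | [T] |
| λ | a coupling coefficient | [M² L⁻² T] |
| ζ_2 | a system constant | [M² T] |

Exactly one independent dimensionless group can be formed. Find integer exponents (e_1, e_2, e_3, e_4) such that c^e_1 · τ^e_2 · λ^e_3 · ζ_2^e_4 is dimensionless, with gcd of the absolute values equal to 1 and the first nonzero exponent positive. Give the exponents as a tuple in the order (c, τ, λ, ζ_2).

M: e_1·(0) + e_2·(0) + e_3·(2) + e_4·(2) = 0
L: e_1·(1) + e_2·(0) + e_3·(-2) + e_4·(0) = 0
T: e_1·(-1) + e_2·(1) + e_3·(1) + e_4·(1) = 0
Solving this homogeneous linear system for the smallest-integer solution (first nonzero entry positive) gives (2, 2, 1, -1).

(2, 2, 1, -1)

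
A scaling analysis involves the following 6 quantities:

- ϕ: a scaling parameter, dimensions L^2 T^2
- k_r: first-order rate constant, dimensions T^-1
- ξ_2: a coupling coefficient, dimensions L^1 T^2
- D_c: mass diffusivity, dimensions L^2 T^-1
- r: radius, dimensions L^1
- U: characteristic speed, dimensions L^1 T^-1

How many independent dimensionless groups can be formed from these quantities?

4

There are 6 variables and 2 base dimensions (L, T).
The dimension matrix has rank 2.
Independent dimensionless groups: 6 − 2 = 4.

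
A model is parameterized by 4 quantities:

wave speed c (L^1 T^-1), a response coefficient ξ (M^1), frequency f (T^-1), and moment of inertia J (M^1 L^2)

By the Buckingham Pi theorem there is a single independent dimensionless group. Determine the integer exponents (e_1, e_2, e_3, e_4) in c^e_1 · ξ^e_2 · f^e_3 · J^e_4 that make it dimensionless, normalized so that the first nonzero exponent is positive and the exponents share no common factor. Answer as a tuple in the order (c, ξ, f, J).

M: e_1·(0) + e_2·(1) + e_3·(0) + e_4·(1) = 0
L: e_1·(1) + e_2·(0) + e_3·(0) + e_4·(2) = 0
T: e_1·(-1) + e_2·(0) + e_3·(-1) + e_4·(0) = 0
Solving this homogeneous linear system for the smallest-integer solution (first nonzero entry positive) gives (2, 1, -2, -1).

(2, 1, -2, -1)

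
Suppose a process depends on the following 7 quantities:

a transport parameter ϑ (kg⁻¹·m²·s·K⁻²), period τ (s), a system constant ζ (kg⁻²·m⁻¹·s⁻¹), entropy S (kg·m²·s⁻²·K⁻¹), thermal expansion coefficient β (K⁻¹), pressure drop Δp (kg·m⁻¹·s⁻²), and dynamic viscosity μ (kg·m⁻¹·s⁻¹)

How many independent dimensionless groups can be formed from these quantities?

3

There are 7 variables and 4 base dimensions (M, L, T, Θ).
The dimension matrix has rank 4.
Independent dimensionless groups: 7 − 4 = 3.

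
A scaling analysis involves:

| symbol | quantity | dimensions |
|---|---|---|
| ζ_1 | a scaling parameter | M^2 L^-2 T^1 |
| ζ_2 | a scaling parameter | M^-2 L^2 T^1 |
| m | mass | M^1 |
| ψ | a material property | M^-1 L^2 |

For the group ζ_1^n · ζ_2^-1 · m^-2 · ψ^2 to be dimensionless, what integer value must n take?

Balance the M exponent: (2)·n from ζ_1, plus −(-2) − 2·(1) + 2·(-1) = -2 from the rest, must sum to zero.
2n − 2 = 0, so n = 1.

1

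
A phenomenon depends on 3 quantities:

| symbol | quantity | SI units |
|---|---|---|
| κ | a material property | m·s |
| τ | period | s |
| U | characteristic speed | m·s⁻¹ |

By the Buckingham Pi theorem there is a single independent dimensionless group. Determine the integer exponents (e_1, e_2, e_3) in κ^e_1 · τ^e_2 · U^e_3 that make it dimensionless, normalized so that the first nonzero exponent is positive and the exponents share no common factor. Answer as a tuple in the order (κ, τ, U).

(1, -2, -1)

L: e_1·(1) + e_2·(0) + e_3·(1) = 0
T: e_1·(1) + e_2·(1) + e_3·(-1) = 0
Solving this homogeneous linear system for the smallest-integer solution (first nonzero entry positive) gives (1, -2, -1).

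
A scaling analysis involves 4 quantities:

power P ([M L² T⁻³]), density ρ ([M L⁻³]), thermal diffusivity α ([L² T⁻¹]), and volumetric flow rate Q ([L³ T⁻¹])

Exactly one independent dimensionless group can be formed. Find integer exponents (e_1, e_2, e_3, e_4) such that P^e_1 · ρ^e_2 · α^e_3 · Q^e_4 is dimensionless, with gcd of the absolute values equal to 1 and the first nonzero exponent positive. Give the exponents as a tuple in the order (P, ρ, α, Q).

M: e_1·(1) + e_2·(1) + e_3·(0) + e_4·(0) = 0
L: e_1·(2) + e_2·(-3) + e_3·(2) + e_4·(3) = 0
T: e_1·(-3) + e_2·(0) + e_3·(-1) + e_4·(-1) = 0
Solving this homogeneous linear system for the smallest-integer solution (first nonzero entry positive) gives (1, -1, -4, 1).

(1, -1, -4, 1)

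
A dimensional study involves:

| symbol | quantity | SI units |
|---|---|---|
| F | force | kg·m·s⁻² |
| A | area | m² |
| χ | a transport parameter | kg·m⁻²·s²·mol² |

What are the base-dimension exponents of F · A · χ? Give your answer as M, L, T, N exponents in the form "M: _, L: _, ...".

Collect each base-dimension exponent across the product:
  M: (1) + (0) + (1) = 2
  L: (1) + (2) + (-2) = 1
  T: (-2) + (0) + (2) = 0
  N: (0) + (0) + (2) = 2
So the dimensions are [M² L N²].

M: 2, L: 1, T: 0, N: 2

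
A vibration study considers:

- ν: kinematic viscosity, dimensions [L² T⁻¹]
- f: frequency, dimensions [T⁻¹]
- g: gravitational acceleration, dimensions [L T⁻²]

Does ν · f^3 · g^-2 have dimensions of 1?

yes

Sum the exponent of each base dimension across the product:
  L: [ν]_L + 3·[f]_L − 2·[g]_L = (2) + 3·(0) − 2·(1) = 0
  T: [ν]_T + 3·[f]_T − 2·[g]_T = (-1) + 3·(-1) − 2·(-2) = 0
All base exponents vanish — dimensionless.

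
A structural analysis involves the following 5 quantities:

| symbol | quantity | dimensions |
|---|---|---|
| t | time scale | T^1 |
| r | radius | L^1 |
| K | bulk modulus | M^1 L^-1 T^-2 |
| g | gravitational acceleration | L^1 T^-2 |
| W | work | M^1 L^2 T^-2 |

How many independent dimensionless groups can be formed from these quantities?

There are 5 variables and 3 base dimensions (M, L, T).
The dimension matrix has rank 3.
Independent dimensionless groups: 5 − 3 = 2.

2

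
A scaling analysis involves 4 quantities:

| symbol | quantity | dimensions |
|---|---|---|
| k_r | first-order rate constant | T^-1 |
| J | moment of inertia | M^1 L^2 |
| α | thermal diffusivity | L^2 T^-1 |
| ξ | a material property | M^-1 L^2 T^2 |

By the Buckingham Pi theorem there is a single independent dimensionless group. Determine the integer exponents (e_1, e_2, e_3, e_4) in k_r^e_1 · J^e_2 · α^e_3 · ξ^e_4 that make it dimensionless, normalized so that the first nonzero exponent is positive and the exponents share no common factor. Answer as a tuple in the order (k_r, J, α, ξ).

M: e_1·(0) + e_2·(1) + e_3·(0) + e_4·(-1) = 0
L: e_1·(0) + e_2·(2) + e_3·(2) + e_4·(2) = 0
T: e_1·(-1) + e_2·(0) + e_3·(-1) + e_4·(2) = 0
Solving this homogeneous linear system for the smallest-integer solution (first nonzero entry positive) gives (4, 1, -2, 1).

(4, 1, -2, 1)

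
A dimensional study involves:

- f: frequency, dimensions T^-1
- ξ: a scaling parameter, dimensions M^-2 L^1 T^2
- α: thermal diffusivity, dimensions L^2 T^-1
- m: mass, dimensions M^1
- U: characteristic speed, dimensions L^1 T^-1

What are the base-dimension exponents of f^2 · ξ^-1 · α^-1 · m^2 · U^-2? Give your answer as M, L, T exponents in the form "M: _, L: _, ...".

Collect each base-dimension exponent across the product:
  M: 2·(0) − (-2) − (0) + 2·(1) − 2·(0) = 4
  L: 2·(0) − (1) − (2) + 2·(0) − 2·(1) = -5
  T: 2·(-1) − (2) − (-1) + 2·(0) − 2·(-1) = -1
So the dimensions are [M⁴ L⁻⁵ T⁻¹].

M: 4, L: -5, T: -1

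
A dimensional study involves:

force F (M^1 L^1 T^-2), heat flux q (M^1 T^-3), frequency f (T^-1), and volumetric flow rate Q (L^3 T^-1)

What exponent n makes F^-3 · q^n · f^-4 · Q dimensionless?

3

Balance the M exponent: (1)·n from q, plus −3·(1) − 4·(0) + (0) = -3 from the rest, must sum to zero.
n − 3 = 0, so n = 3.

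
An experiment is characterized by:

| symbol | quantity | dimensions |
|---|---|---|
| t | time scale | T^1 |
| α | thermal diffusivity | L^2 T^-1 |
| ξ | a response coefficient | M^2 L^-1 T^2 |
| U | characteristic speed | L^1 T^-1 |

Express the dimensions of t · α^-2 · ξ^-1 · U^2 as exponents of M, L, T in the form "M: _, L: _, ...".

Collect each base-dimension exponent across the product:
  M: (0) − 2·(0) − (2) + 2·(0) = -2
  L: (0) − 2·(2) − (-1) + 2·(1) = -1
  T: (1) − 2·(-1) − (2) + 2·(-1) = -1
So the dimensions are [M⁻² L⁻¹ T⁻¹].

M: -2, L: -1, T: -1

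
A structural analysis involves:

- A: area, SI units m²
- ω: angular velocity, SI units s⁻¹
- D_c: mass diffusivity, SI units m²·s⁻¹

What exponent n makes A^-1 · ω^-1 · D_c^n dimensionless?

1

Balance the L exponent: (2)·n from D_c, plus −(2) − (0) = -2 from the rest, must sum to zero.
2n − 2 = 0, so n = 1.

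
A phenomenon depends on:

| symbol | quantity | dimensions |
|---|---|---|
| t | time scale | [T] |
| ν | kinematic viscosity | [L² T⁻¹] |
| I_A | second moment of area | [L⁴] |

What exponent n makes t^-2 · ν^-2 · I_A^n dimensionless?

1

Balance the L exponent: (4)·n from I_A, plus −2·(0) − 2·(2) = -4 from the rest, must sum to zero.
4n − 4 = 0, so n = 1.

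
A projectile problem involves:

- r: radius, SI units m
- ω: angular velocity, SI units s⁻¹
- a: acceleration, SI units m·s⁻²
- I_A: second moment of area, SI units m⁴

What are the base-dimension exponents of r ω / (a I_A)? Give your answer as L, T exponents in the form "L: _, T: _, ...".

L: -4, T: 1

Collect each base-dimension exponent across the product:
  L: (1) + (0) − (1) − (4) = -4
  T: (0) + (-1) − (-2) − (0) = 1
So the dimensions are [L⁻⁴ T].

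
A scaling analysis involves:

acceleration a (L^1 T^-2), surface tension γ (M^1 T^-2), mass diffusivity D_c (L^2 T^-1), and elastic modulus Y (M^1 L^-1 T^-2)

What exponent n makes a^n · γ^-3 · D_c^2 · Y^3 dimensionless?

-1

Balance the L exponent: (1)·n from a, plus −3·(0) + 2·(2) + 3·(-1) = 1 from the rest, must sum to zero.
n + 1 = 0, so n = -1.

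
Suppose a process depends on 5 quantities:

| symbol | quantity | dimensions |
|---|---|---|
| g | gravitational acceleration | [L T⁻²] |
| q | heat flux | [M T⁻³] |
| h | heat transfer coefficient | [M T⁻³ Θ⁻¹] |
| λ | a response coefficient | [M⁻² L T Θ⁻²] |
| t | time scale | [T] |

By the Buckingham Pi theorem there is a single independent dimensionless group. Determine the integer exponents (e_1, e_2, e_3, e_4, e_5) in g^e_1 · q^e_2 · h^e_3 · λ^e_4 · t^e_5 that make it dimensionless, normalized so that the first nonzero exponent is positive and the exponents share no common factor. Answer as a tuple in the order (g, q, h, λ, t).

M: e_1·(0) + e_2·(1) + e_3·(1) + e_4·(-2) + e_5·(0) = 0
L: e_1·(1) + e_2·(0) + e_3·(0) + e_4·(1) + e_5·(0) = 0
T: e_1·(-2) + e_2·(-3) + e_3·(-3) + e_4·(1) + e_5·(1) = 0
Θ: e_1·(0) + e_2·(0) + e_3·(-1) + e_4·(-2) + e_5·(0) = 0
Solving this homogeneous linear system for the smallest-integer solution (first nonzero entry positive) gives (1, -4, 2, -1, -3).

(1, -4, 2, -1, -3)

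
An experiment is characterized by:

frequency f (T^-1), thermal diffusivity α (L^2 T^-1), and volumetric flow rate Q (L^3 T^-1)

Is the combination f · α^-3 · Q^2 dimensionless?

yes

Sum the exponent of each base dimension across the product:
  M: [f]_M − 3·[α]_M + 2·[Q]_M = (0) − 3·(0) + 2·(0) = 0
  L: [f]_L − 3·[α]_L + 2·[Q]_L = (0) − 3·(2) + 2·(3) = 0
  T: [f]_T − 3·[α]_T + 2·[Q]_T = (-1) − 3·(-1) + 2·(-1) = 0
All base exponents vanish — dimensionless.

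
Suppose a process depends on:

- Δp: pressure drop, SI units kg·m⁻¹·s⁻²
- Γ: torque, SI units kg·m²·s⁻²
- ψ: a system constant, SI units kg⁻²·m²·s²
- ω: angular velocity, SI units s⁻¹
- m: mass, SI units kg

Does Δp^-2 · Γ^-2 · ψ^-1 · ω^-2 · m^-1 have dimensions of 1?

no

Sum the exponent of each base dimension across the product:
  M: −2·[Δp]_M − 2·[Γ]_M − [ψ]_M − 2·[ω]_M − [m]_M = −2·(1) − 2·(1) − (-2) − 2·(0) − (1) = -3
  L: −2·[Δp]_L − 2·[Γ]_L − [ψ]_L − 2·[ω]_L − [m]_L = −2·(-1) − 2·(2) − (2) − 2·(0) − (0) = -4
  T: −2·[Δp]_T − 2·[Γ]_T − [ψ]_T − 2·[ω]_T − [m]_T = −2·(-2) − 2·(-2) − (2) − 2·(-1) − (0) = 8
Net dimensions [M⁻³ L⁻⁴ T⁸] ≠ [1] — not dimensionless.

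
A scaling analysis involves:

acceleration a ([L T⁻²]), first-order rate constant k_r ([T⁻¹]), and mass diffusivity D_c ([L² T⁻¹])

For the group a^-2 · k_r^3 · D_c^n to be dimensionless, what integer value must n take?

Balance the L exponent: (2)·n from D_c, plus −2·(1) + 3·(0) = -2 from the rest, must sum to zero.
2n − 2 = 0, so n = 1.

1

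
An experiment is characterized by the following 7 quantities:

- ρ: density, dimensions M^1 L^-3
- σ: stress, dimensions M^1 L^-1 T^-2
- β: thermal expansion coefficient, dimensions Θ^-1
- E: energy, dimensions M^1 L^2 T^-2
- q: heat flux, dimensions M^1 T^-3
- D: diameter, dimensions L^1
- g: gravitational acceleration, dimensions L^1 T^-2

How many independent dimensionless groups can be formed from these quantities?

3

There are 7 variables and 4 base dimensions (M, L, T, Θ).
The dimension matrix has rank 4.
Independent dimensionless groups: 7 − 4 = 3.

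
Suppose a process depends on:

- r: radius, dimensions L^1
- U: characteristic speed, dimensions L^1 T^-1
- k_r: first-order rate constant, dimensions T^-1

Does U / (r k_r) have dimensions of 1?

Sum the exponent of each base dimension across the product:
  M: −[r]_M + [U]_M − [k_r]_M = −(0) + (0) − (0) = 0
  L: −[r]_L + [U]_L − [k_r]_L = −(1) + (1) − (0) = 0
  T: −[r]_T + [U]_T − [k_r]_T = −(0) + (-1) − (-1) = 0
All base exponents vanish — dimensionless.

yes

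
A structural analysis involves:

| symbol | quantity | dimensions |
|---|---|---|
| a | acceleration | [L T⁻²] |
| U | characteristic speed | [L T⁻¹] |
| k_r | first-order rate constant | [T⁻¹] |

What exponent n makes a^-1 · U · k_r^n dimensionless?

1

Balance the T exponent: (-1)·n from k_r, plus −(-2) + (-1) = 1 from the rest, must sum to zero.
−n + 1 = 0, so n = 1.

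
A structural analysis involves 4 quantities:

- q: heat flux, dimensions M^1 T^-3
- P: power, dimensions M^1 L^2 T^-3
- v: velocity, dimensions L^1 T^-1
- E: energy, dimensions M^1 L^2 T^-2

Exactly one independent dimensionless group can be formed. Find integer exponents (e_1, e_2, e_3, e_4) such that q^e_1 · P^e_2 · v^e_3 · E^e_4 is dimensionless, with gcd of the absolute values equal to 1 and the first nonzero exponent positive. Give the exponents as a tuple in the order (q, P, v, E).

(1, -3, 2, 2)

M: e_1·(1) + e_2·(1) + e_3·(0) + e_4·(1) = 0
L: e_1·(0) + e_2·(2) + e_3·(1) + e_4·(2) = 0
T: e_1·(-3) + e_2·(-3) + e_3·(-1) + e_4·(-2) = 0
Solving this homogeneous linear system for the smallest-integer solution (first nonzero entry positive) gives (1, -3, 2, 2).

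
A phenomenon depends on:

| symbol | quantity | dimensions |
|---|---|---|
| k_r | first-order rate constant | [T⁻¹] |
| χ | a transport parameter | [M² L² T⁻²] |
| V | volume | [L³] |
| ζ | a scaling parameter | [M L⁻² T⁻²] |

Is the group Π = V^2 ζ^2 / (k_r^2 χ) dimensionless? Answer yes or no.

Sum the exponent of each base dimension across the product:
  M: −2·[k_r]_M − [χ]_M + 2·[V]_M + 2·[ζ]_M = −2·(0) − (2) + 2·(0) + 2·(1) = 0
  L: −2·[k_r]_L − [χ]_L + 2·[V]_L + 2·[ζ]_L = −2·(0) − (2) + 2·(3) + 2·(-2) = 0
  T: −2·[k_r]_T − [χ]_T + 2·[V]_T + 2·[ζ]_T = −2·(-1) − (-2) + 2·(0) + 2·(-2) = 0
All base exponents vanish — dimensionless.

yes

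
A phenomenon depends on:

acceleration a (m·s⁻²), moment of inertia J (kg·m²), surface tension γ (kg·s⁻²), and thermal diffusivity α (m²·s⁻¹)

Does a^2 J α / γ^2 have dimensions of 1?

no

Sum the exponent of each base dimension across the product:
  M: 2·[a]_M + [J]_M − 2·[γ]_M + [α]_M = 2·(0) + (1) − 2·(1) + (0) = -1
  L: 2·[a]_L + [J]_L − 2·[γ]_L + [α]_L = 2·(1) + (2) − 2·(0) + (2) = 6
  T: 2·[a]_T + [J]_T − 2·[γ]_T + [α]_T = 2·(-2) + (0) − 2·(-2) + (-1) = -1
Net dimensions [M⁻¹ L⁶ T⁻¹] ≠ [1] — not dimensionless.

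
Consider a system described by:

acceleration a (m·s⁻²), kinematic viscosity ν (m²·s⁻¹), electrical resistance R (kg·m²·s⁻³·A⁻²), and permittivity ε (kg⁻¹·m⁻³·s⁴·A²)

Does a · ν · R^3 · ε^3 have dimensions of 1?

Sum the exponent of each base dimension across the product:
  M: [a]_M + [ν]_M + 3·[R]_M + 3·[ε]_M = (0) + (0) + 3·(1) + 3·(-1) = 0
  L: [a]_L + [ν]_L + 3·[R]_L + 3·[ε]_L = (1) + (2) + 3·(2) + 3·(-3) = 0
  T: [a]_T + [ν]_T + 3·[R]_T + 3·[ε]_T = (-2) + (-1) + 3·(-3) + 3·(4) = 0
  I: [a]_I + [ν]_I + 3·[R]_I + 3·[ε]_I = (0) + (0) + 3·(-2) + 3·(2) = 0
All base exponents vanish — dimensionless.

yes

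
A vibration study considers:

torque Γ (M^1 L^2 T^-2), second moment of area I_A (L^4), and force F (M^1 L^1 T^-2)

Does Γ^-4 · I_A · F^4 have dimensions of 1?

yes

Sum the exponent of each base dimension across the product:
  M: −4·[Γ]_M + [I_A]_M + 4·[F]_M = −4·(1) + (0) + 4·(1) = 0
  L: −4·[Γ]_L + [I_A]_L + 4·[F]_L = −4·(2) + (4) + 4·(1) = 0
  T: −4·[Γ]_T + [I_A]_T + 4·[F]_T = −4·(-2) + (0) + 4·(-2) = 0
All base exponents vanish — dimensionless.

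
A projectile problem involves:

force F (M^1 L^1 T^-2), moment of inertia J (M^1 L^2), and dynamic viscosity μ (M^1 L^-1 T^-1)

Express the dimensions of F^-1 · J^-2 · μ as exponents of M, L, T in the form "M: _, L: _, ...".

Collect each base-dimension exponent across the product:
  M: −(1) − 2·(1) + (1) = -2
  L: −(1) − 2·(2) + (-1) = -6
  T: −(-2) − 2·(0) + (-1) = 1
So the dimensions are [M⁻² L⁻⁶ T].

M: -2, L: -6, T: 1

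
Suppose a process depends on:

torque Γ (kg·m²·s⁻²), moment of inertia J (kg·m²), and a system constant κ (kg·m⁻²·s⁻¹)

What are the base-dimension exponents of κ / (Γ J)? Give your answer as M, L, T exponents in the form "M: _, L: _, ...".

Collect each base-dimension exponent across the product:
  M: −(1) − (1) + (1) = -1
  L: −(2) − (2) + (-2) = -6
  T: −(-2) − (0) + (-1) = 1
So the dimensions are [M⁻¹ L⁻⁶ T].

M: -1, L: -6, T: 1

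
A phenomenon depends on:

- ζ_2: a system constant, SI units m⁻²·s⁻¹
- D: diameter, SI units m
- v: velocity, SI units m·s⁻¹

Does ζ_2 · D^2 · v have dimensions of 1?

no

Sum the exponent of each base dimension across the product:
  L: [ζ_2]_L + 2·[D]_L + [v]_L = (-2) + 2·(1) + (1) = 1
  T: [ζ_2]_T + 2·[D]_T + [v]_T = (-1) + 2·(0) + (-1) = -2
Net dimensions [L T⁻²] ≠ [1] — not dimensionless.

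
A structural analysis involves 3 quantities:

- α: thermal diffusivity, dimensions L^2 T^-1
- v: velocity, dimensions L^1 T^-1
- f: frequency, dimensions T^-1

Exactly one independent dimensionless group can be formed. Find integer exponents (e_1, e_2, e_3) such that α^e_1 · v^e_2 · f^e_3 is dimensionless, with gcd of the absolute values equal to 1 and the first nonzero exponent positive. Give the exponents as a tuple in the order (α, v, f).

(1, -2, 1)

L: e_1·(2) + e_2·(1) + e_3·(0) = 0
T: e_1·(-1) + e_2·(-1) + e_3·(-1) = 0
Solving this homogeneous linear system for the smallest-integer solution (first nonzero entry positive) gives (1, -2, 1).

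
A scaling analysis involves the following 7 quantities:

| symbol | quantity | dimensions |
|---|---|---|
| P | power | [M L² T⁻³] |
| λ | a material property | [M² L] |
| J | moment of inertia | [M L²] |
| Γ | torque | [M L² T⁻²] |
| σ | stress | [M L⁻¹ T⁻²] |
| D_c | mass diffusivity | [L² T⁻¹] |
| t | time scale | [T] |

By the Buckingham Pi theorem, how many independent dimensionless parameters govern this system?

There are 7 variables and 3 base dimensions (M, L, T).
The dimension matrix has rank 3.
Independent dimensionless groups: 7 − 3 = 4.

4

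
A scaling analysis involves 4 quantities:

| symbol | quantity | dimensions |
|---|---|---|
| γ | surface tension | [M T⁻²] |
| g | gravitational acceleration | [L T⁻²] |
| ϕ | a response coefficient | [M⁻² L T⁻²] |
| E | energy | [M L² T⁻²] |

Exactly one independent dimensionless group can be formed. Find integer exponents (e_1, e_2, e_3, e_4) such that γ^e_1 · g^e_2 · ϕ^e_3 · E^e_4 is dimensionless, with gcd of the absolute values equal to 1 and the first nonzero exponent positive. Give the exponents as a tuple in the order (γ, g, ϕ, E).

(1, -3, 1, 1)

M: e_1·(1) + e_2·(0) + e_3·(-2) + e_4·(1) = 0
L: e_1·(0) + e_2·(1) + e_3·(1) + e_4·(2) = 0
T: e_1·(-2) + e_2·(-2) + e_3·(-2) + e_4·(-2) = 0
Solving this homogeneous linear system for the smallest-integer solution (first nonzero entry positive) gives (1, -3, 1, 1).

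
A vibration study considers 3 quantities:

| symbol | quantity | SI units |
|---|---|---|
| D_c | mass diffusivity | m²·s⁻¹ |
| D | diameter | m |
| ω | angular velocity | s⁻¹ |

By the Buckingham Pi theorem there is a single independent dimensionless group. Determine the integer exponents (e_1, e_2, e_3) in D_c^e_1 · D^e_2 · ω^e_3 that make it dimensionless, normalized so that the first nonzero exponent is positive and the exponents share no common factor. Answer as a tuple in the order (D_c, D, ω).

L: e_1·(2) + e_2·(1) + e_3·(0) = 0
T: e_1·(-1) + e_2·(0) + e_3·(-1) = 0
Solving this homogeneous linear system for the smallest-integer solution (first nonzero entry positive) gives (1, -2, -1).

(1, -2, -1)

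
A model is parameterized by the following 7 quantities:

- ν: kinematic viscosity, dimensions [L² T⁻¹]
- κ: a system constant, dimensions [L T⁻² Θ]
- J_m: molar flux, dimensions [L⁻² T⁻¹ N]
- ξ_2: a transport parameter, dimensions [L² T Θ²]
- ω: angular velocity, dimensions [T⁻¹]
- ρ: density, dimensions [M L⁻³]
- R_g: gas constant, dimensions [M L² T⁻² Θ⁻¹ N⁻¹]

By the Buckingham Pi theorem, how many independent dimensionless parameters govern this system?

There are 7 variables and 5 base dimensions (M, L, T, Θ, N).
The dimension matrix has rank 5.
Independent dimensionless groups: 7 − 5 = 2.

2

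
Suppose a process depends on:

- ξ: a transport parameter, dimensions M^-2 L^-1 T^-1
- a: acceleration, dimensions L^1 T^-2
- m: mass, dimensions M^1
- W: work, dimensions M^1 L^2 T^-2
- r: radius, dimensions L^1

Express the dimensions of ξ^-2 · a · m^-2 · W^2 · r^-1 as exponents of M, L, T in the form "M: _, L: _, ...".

Collect each base-dimension exponent across the product:
  M: −2·(-2) + (0) − 2·(1) + 2·(1) − (0) = 4
  L: −2·(-1) + (1) − 2·(0) + 2·(2) − (1) = 6
  T: −2·(-1) + (-2) − 2·(0) + 2·(-2) − (0) = -4
So the dimensions are [M⁴ L⁶ T⁻⁴].

M: 4, L: 6, T: -4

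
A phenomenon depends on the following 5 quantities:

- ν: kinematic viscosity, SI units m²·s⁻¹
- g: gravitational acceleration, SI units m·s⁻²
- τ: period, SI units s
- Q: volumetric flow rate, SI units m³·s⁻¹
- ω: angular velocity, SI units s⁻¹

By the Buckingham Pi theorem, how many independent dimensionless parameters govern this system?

There are 5 variables and 2 base dimensions (L, T).
The dimension matrix has rank 2.
Independent dimensionless groups: 5 − 2 = 3.

3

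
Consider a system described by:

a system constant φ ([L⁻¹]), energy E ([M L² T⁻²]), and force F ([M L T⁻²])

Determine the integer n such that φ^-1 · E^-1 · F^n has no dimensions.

Balance the M exponent: (1)·n from F, plus −(0) − (1) = -1 from the rest, must sum to zero.
n − 1 = 0, so n = 1.

1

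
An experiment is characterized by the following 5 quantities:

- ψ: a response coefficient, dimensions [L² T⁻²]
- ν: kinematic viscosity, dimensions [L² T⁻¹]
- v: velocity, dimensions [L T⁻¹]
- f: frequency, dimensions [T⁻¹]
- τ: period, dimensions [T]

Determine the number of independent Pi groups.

There are 5 variables and 2 base dimensions (L, T).
The dimension matrix has rank 2.
Independent dimensionless groups: 5 − 2 = 3.

3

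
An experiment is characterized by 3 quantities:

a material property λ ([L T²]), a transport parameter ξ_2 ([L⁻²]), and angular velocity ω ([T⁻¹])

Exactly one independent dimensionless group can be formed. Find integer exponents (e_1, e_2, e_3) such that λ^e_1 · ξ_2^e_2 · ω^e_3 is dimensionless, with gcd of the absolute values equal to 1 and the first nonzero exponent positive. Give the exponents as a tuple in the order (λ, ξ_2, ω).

(2, 1, 4)

L: e_1·(1) + e_2·(-2) + e_3·(0) = 0
T: e_1·(2) + e_2·(0) + e_3·(-1) = 0
Solving this homogeneous linear system for the smallest-integer solution (first nonzero entry positive) gives (2, 1, 4).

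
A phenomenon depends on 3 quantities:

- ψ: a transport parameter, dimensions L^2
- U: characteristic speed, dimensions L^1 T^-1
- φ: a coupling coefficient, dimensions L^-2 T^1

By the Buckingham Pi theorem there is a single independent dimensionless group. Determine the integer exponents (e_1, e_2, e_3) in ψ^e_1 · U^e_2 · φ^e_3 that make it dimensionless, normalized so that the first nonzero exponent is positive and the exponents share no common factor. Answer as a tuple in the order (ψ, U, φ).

L: e_1·(2) + e_2·(1) + e_3·(-2) = 0
T: e_1·(0) + e_2·(-1) + e_3·(1) = 0
Solving this homogeneous linear system for the smallest-integer solution (first nonzero entry positive) gives (1, 2, 2).

(1, 2, 2)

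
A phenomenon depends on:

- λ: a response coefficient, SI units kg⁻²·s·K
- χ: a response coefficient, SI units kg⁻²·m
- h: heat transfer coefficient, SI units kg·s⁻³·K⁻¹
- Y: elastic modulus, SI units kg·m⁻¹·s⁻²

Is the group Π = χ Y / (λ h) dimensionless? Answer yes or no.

yes

Sum the exponent of each base dimension across the product:
  M: −[λ]_M + [χ]_M − [h]_M + [Y]_M = −(-2) + (-2) − (1) + (1) = 0
  L: −[λ]_L + [χ]_L − [h]_L + [Y]_L = −(0) + (1) − (0) + (-1) = 0
  T: −[λ]_T + [χ]_T − [h]_T + [Y]_T = −(1) + (0) − (-3) + (-2) = 0
  Θ: −[λ]_Θ + [χ]_Θ − [h]_Θ + [Y]_Θ = −(1) + (0) − (-1) + (0) = 0
All base exponents vanish — dimensionless.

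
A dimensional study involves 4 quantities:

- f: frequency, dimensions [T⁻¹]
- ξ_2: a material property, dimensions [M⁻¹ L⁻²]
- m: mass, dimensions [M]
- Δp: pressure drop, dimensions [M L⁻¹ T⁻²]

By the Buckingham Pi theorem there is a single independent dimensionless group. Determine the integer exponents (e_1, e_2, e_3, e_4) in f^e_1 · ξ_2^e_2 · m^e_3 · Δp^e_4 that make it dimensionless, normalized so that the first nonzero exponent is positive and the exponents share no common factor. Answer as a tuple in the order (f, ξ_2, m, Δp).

(4, 1, 3, -2)

M: e_1·(0) + e_2·(-1) + e_3·(1) + e_4·(1) = 0
L: e_1·(0) + e_2·(-2) + e_3·(0) + e_4·(-1) = 0
T: e_1·(-1) + e_2·(0) + e_3·(0) + e_4·(-2) = 0
Solving this homogeneous linear system for the smallest-integer solution (first nonzero entry positive) gives (4, 1, 3, -2).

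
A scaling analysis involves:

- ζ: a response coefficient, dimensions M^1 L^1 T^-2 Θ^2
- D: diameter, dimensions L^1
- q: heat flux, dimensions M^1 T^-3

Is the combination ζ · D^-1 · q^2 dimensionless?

no

Sum the exponent of each base dimension across the product:
  M: [ζ]_M − [D]_M + 2·[q]_M = (1) − (0) + 2·(1) = 3
  L: [ζ]_L − [D]_L + 2·[q]_L = (1) − (1) + 2·(0) = 0
  T: [ζ]_T − [D]_T + 2·[q]_T = (-2) − (0) + 2·(-3) = -8
  Θ: [ζ]_Θ − [D]_Θ + 2·[q]_Θ = (2) − (0) + 2·(0) = 2
Net dimensions [M³ T⁻⁸ Θ²] ≠ [1] — not dimensionless.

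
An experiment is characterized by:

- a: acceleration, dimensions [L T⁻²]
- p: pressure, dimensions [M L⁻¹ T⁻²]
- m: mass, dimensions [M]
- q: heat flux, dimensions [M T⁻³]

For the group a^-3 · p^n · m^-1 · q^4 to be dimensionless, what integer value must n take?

-3

Balance the M exponent: (1)·n from p, plus −3·(0) − (1) + 4·(1) = 3 from the rest, must sum to zero.
n + 3 = 0, so n = -3.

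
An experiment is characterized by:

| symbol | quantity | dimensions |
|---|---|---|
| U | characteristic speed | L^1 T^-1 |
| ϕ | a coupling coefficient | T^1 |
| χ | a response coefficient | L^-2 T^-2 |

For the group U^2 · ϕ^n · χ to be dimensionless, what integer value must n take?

4

Balance the T exponent: (1)·n from ϕ, plus 2·(-1) + (-2) = -4 from the rest, must sum to zero.
n − 4 = 0, so n = 4.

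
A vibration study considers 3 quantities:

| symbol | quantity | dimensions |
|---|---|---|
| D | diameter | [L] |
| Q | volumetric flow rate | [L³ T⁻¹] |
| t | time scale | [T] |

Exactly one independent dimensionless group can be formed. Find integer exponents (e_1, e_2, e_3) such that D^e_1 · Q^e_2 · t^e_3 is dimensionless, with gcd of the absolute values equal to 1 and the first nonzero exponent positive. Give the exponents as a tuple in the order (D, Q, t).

L: e_1·(1) + e_2·(3) + e_3·(0) = 0
T: e_1·(0) + e_2·(-1) + e_3·(1) = 0
Solving this homogeneous linear system for the smallest-integer solution (first nonzero entry positive) gives (3, -1, -1).

(3, -1, -1)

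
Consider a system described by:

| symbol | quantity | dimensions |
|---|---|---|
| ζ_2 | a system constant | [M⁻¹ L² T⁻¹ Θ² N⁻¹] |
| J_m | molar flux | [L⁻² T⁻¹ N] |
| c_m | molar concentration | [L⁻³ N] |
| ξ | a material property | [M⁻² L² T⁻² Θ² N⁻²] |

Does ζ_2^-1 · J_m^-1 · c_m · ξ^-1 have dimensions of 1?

Sum the exponent of each base dimension across the product:
  M: −[ζ_2]_M − [J_m]_M + [c_m]_M − [ξ]_M = −(-1) − (0) + (0) − (-2) = 3
  L: −[ζ_2]_L − [J_m]_L + [c_m]_L − [ξ]_L = −(2) − (-2) + (-3) − (2) = -5
  T: −[ζ_2]_T − [J_m]_T + [c_m]_T − [ξ]_T = −(-1) − (-1) + (0) − (-2) = 4
  Θ: −[ζ_2]_Θ − [J_m]_Θ + [c_m]_Θ − [ξ]_Θ = −(2) − (0) + (0) − (2) = -4
  N: −[ζ_2]_N − [J_m]_N + [c_m]_N − [ξ]_N = −(-1) − (1) + (1) − (-2) = 3
Net dimensions [M³ L⁻⁵ T⁴ Θ⁻⁴ N³] ≠ [1] — not dimensionless.

no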